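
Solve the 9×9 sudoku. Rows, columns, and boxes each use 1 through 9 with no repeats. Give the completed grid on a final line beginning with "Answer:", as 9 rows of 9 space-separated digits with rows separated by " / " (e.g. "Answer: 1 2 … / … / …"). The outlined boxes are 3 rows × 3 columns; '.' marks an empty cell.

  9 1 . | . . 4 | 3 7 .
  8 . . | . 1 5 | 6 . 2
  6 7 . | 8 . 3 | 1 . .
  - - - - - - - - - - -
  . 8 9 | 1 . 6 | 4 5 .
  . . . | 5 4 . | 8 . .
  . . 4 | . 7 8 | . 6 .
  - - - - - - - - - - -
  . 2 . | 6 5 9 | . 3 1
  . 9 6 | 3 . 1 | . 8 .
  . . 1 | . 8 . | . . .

Step 1. [r9c4∈{2,4,7}] 4 has one home in col 4: r9c4. So r9c4=4.
Step 2. [r7c7∈{7}] nothing but 7 survives at r7c7 ⇒ r7c7=7.
Step 3. [r5c6∈{2}] r5c6 has the single candidate 2 ⇒ r5c6=2.
Step 4. [r8c1∈{4,5,7}] 7 has one home in row 8: r8c1, so r8c1=7.
Step 5. [r3c5∈{2,9}] col 5 places 9 nowhere but r3c5. So r3c5=9.
Step 6. [r6c7∈{2,9}] across box 6, 2 lands solely at r6c7, so r6c7=2.
Step 7. [r9c7∈{5,9}] in col 7, 9 fits only at r9c7. So r9c7=9.
Step 8. [r6c1∈{1,3,5}] 1 has one home in row 6: r6c1. So r6c1=1.
Step 9. [r5c1∈{3}] r5c1's peers cover all but 3, so r5c1=3.
Step 10. [r3c3∈{2,5}] in row 3, 2 fits only at r3c3. So r3c3=2.
Step 11. [r3c9∈{4,5}] in row 3, 5 fits only at r3c9 ⇒ r3c9=5.
Step 12. [r9c2∈{3,5}] 3 has one home in row 9: r9c2. So r9c2=3.
Step 13. [r4c9∈{3,7}] in row 4, 7 fits only at r4c9, so r4c9=7.
Step 14. [r5c9∈{9}] r5c9's peers cover all but 9, so r5c9=9.
Step 15. [r2c8∈{4,9}] in row 2, 9 fits only at r2c8. So r2c8=9.
Step 16. [r8c5∈{2}] r8c5 has the single candidate 2. So r8c5=2.
Step 17. [r1c3∈{5}] r1c3 has the single candidate 5, so r1c3=5.
Step 18. [r4c1∈{2}] only 2 remains possible at r4c1, so r4c1=2.
Step 19. [r2c3∈{3}] r2c3 has the single candidate 3, so r2c3=3.
Step 20. [r9c6∈{7}] r9c6's peers cover all but 7. So r9c6=7.
Step 21. [r2c4∈{7}] only 7 remains possible at r2c4. So r2c4=7.
Step 22. [r5c3∈{7}] nothing but 7 survives at r5c3, so r5c3=7.
Step 23. [r2c2∈{4}] r2c2 has the single candidate 4, so r2c2=4.
Step 24. [r1c4∈{2}] r1c4 is down to just 2 ⇒ r1c4=2.
Step 25. [r9c1∈{5}] r9c1 is down to just 5. So r9c1=5.
Step 26. [r7c3∈{8}] r7c3 is down to just 8, so r7c3=8.
Step 27. [r1c9∈{8}] only 8 remains possible at r1c9 ⇒ r1c9=8.
Step 28. [r4c5∈{3}] r4c5 is down to just 3 ⇒ r4c5=3.
Step 29. [r9c9∈{6}] r9c9 is down to just 6 ⇒ r9c9=6.
Step 30. [r1c5∈{6}] only 6 remains possible at r1c5 ⇒ r1c5=6.
Step 31. [r8c7∈{5}] r8c7's peers cover all but 5 ⇒ r8c7=5.
Step 32. [r9c8∈{2}] only 2 remains possible at r9c8 ⇒ r9c8=2.
Step 33. [r5c2∈{6}] r5c2 has the single candidate 6. So r5c2=6.
Step 34. [r5c8∈{1}] only 1 remains possible at r5c8. So r5c8=1.
Step 35. [r6c4∈{9}] r6c4 is down to just 9, so r6c4=9.
Step 36. [r6c9∈{3}] only 3 remains possible at r6c9 ⇒ r6c9=3.
Step 37. [r3c8∈{4}] nothing but 4 survives at r3c8 ⇒ r3c8=4.
Step 38. [r8c9∈{4}] nothing but 4 survives at r8c9, so r8c9=4.
Step 39. [r7c1∈{4}] only 4 remains possible at r7c1. So r7c1=4.
Step 40. [r6c2∈{5}] nothing but 5 survives at r6c2 ⇒ r6c2=5.

Answer: 9 1 5 2 6 4 3 7 8 / 8 4 3 7 1 5 6 9 2 / 6 7 2 8 9 3 1 4 5 / 2 8 9 1 3 6 4 5 7 / 3 6 7 5 4 2 8 1 9 / 1 5 4 9 7 8 2 6 3 / 4 2 8 6 5 9 7 3 1 / 7 9 6 3 2 1 5 8 4 / 5 3 1 4 8 7 9 2 6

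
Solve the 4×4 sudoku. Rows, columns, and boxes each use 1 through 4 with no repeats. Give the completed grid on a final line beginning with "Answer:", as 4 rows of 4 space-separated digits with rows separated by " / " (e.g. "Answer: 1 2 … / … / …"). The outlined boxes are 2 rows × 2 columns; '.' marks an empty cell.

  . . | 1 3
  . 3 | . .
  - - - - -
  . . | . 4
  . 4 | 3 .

Step 1. [r2c1∈{1,2,4}] in row 2, 1 fits only at r2c1 ⇒ r2c1=1.
Step 2. [r3c3∈{2}] r3c3's peers cover all but 2, so r3c3=2.
Step 3. [r4c1∈{2}] r4c1 has the single candidate 2. So r4c1=2.
Step 4. [r3c1∈{3}] only 3 remains possible at r3c1. So r3c1=3.
Step 5. [r1c1∈{4}] r1c1 has the single candidate 4. So r1c1=4.
Step 6. [r1c2∈{2}] r1c2 has the single candidate 2, so r1c2=2.
Step 7. [r4c4∈{1}] r4c4's peers cover all but 1. So r4c4=1.
Step 8. [r3c2∈{1}] nothing but 1 survives at r3c2, so r3c2=1.
Step 9. [r2c4∈{2}] r2c4 has the single candidate 2, so r2c4=2.
Step 10. [r2c3∈{4}] nothing but 4 survives at r2c3 ⇒ r2c3=4.

Answer: 4 2 1 3 / 1 3 4 2 / 3 1 2 4 / 2 4 3 1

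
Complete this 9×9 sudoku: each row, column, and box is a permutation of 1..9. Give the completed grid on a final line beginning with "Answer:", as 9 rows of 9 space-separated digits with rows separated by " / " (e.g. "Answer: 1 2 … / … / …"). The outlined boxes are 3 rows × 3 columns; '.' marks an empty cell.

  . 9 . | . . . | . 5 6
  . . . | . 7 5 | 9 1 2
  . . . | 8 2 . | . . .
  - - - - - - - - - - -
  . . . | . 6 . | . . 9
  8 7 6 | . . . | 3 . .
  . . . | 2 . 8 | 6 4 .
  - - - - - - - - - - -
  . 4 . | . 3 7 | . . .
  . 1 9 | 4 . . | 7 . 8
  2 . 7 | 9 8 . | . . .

Step 1. [r3c7∈{4}] nothing but 4 survives at r3c7, so r3c7=4.
Step 2. [r4c2∈{2,3,5}] 2 has one home in col 2: r4c2, so r4c2=2.
Step 3. [r3c6∈{1,3,6,9}] 9 has one home in row 3: r3c6 ⇒ r3c6=9.
Step 4. [r6c9∈{1,5,7}] 7 has one home in row 6: r6c9 ⇒ r6c9=7.
Step 5. [r3c9∈{3}] nothing but 3 survives at r3c9 ⇒ r3c9=3.
Step 6. [r1c1∈{1,3,4,7}] row 1 places 7 nowhere but r1c1. So r1c1=7.
Step 7. [r2c2∈{3,6,8}] in col 2, 8 fits only at r2c2, so r2c2=8.
Step 8. [r6c1∈{1,3,5,9}] across col 1, 9 lands solely at r6c1 ⇒ r6c1=9.
Step 9. [r7c7∈{1,2,5}] 2 has one home in col 7: r7c7, so r7c7=2.
Step 10. [r8c5∈{5}] nothing but 5 survives at r8c5 ⇒ r8c5=5.
Step 11. [r6c5∈{1}] nothing but 1 survives at r6c5 ⇒ r6c5=1.
Step 12. [r5c9∈{1,5}] r5c9 is the only open cell in row 5 admitting 1, so r5c9=1.
Step 13. [r4c7∈{5,8}] r4c7 is the only open cell in box 6 admitting 5 ⇒ r4c7=5.
Step 14. [r1c3∈{1,2,3,4}] row 1 places 2 nowhere but r1c3. So r1c3=2.
Step 15. [r7c4∈{1,6}] 1 has one home in row 7: r7c4. So r7c4=1.
Step 16. [r7c9∈{5}] r7c9 has the single candidate 5, so r7c9=5.
Step 17. [r7c1∈{6}] only 6 remains possible at r7c1 ⇒ r7c1=6.
Step 18. [r8c1∈{3}] only 3 remains possible at r8c1 ⇒ r8c1=3.
Step 19. [r2c3∈{3,4}] box 1 places 3 nowhere but r2c3. So r2c3=3.
Step 20. [r5c6∈{4}] nothing but 4 survives at r5c6 ⇒ r5c6=4.
Step 21. [r3c1∈{1,5}] r3c1 is the only open cell in col 1 admitting 5. So r3c1=5.
Step 22. [r8c8∈{6}] nothing but 6 survives at r8c8. So r8c8=6.
Step 23. [r4c1∈{1,4}] 1 has one home in col 1: r4c1, so r4c1=1.
Step 24. [r4c6∈{3}] only 3 remains possible at r4c6. So r4c6=3.
Step 25. [r9c2∈{5}] only 5 remains possible at r9c2. So r9c2=5.
Step 26. [r3c3∈{1}] r3c3 has the single candidate 1 ⇒ r3c3=1.
Step 27. [r5c8∈{2}] nothing but 2 survives at r5c8 ⇒ r5c8=2.
Step 28. [r9c9∈{4}] r9c9 has the single candidate 4. So r9c9=4.
Step 29. [r7c8∈{9}] only 9 remains possible at r7c8 ⇒ r7c8=9.
Step 30. [r1c6∈{1}] r1c6 is down to just 1 ⇒ r1c6=1.
Step 31. [r2c1∈{4}] only 4 remains possible at r2c1, so r2c1=4.
Step 32. [r9c8∈{3}] r9c8 has the single candidate 3, so r9c8=3.
Step 33. [r9c7∈{1}] r9c7 is down to just 1. So r9c7=1.
Step 34. [r4c8∈{8}] r4c8 has the single candidate 8, so r4c8=8.
Step 35. [r4c3∈{4}] r4c3 has the single candidate 4, so r4c3=4.
Step 36. [r6c2∈{3}] r6c2 has the single candidate 3 ⇒ r6c2=3.
Step 37. [r1c7∈{8}] only 8 remains possible at r1c7, so r1c7=8.
Step 38. [r6c3∈{5}] r6c3's peers cover all but 5, so r6c3=5.
Step 39. [r1c4∈{3}] r1c4's peers cover all but 3, so r1c4=3.
Step 40. [r1c5∈{4}] r1c5 has the single candidate 4. So r1c5=4.
Step 41. [r4c4∈{7}] r4c4 has the single candidate 7. So r4c4=7.
Step 42. [r5c5∈{9}] r5c5's peers cover all but 9 ⇒ r5c5=9.
Step 43. [r9c6∈{6}] r9c6 has the single candidate 6. So r9c6=6.
Step 44. [r2c4∈{6}] r2c4's peers cover all but 6. So r2c4=6.
Step 45. [r7c3∈{8}] r7c3 is down to just 8 ⇒ r7c3=8.
Step 46. [r8c6∈{2}] r8c6 has the single candidate 2 ⇒ r8c6=2.
Step 47. [r3c2∈{6}] only 6 remains possible at r3c2 ⇒ r3c2=6.
Step 48. [r3c8∈{7}] r3c8 has the single candidate 7. So r3c8=7.
Step 49. [r5c4∈{5}] nothing but 5 survives at r5c4 ⇒ r5c4=5.

Answer: 7 9 2 3 4 1 8 5 6 / 4 8 3 6 7 5 9 1 2 / 5 6 1 8 2 9 4 7 3 / 1 2 4 7 6 3 5 8 9 / 8 7 6 5 9 4 3 2 1 / 9 3 5 2 1 8 6 4 7 / 6 4 8 1 3 7 2 9 5 / 3 1 9 4 5 2 7 6 8 / 2 5 7 9 8 6 1 3 4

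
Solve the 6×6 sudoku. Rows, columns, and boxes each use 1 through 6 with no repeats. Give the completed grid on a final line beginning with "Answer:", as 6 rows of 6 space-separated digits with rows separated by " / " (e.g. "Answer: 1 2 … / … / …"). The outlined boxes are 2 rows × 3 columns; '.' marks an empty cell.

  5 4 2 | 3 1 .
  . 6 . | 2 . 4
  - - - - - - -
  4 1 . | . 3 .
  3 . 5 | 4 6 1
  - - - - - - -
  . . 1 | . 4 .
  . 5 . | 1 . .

Step 1. [r5c4∈{5,6}] r5c4 is the only open cell in col 4 admitting 6, so r5c4=6.
Step 2. [r5c1∈{2}] r5c1 is down to just 2 ⇒ r5c1=2.
Step 3. [r5c2∈{3}] r5c2 is down to just 3, so r5c2=3.
Step 4. [r3c6∈{2,5}] row 3 places 2 nowhere but r3c6, so r3c6=2.
Step 5. [r3c3∈{6}] r3c3's peers cover all but 6 ⇒ r3c3=6.
Step 6. [r5c6∈{5}] r5c6 has the single candidate 5, so r5c6=5.
Step 7. [r2c5∈{5}] only 5 remains possible at r2c5 ⇒ r2c5=5.
Step 8. [r6c5∈{2}] only 2 remains possible at r6c5. So r6c5=2.
Step 9. [r2c3∈{3}] r2c3 is down to just 3. So r2c3=3.
Step 10. [r4c2∈{2}] only 2 remains possible at r4c2 ⇒ r4c2=2.
Step 11. [r2c1∈{1}] only 1 remains possible at r2c1 ⇒ r2c1=1.
Step 12. [r1c6∈{6}] r1c6 is down to just 6, so r1c6=6.
Step 13. [r6c1∈{6}] only 6 remains possible at r6c1. So r6c1=6.
Step 14. [r6c3∈{4}] r6c3 is down to just 4 ⇒ r6c3=4.
Step 15. [r3c4∈{5}] r3c4 is down to just 5, so r3c4=5.
Step 16. [r6c6∈{3}] r6c6 is down to just 3 ⇒ r6c6=3.

Answer: 5 4 2 3 1 6 / 1 6 3 2 5 4 / 4 1 6 5 3 2 / 3 2 5 4 6 1 / 2 3 1 6 4 5 / 6 5 4 1 2 3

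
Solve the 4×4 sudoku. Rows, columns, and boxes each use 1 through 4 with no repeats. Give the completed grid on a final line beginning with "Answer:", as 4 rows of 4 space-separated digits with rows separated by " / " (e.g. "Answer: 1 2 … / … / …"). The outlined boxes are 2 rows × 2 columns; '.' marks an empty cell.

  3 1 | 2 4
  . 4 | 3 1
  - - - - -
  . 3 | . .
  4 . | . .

Step 1. [r3c1∈{1,2}] r3c1 is the only open cell in col 1 admitting 1. So r3c1=1.
Step 2. [r3c4∈{2}] r3c4's peers cover all but 2, so r3c4=2.
Step 3. [r4c2∈{2}] r4c2 is down to just 2, so r4c2=2.
Step 4. [r2c1∈{2}] r2c1's peers cover all but 2. So r2c1=2.
Step 5. [r4c3∈{1}] r4c3 has the single candidate 1, so r4c3=1.
Step 6. [r3c3∈{4}] nothing but 4 survives at r3c3 ⇒ r3c3=4.
Step 7. [r4c4∈{3}] nothing but 3 survives at r4c4 ⇒ r4c4=3.

Answer: 3 1 2 4 / 2 4 3 1 / 1 3 4 2 / 4 2 1 3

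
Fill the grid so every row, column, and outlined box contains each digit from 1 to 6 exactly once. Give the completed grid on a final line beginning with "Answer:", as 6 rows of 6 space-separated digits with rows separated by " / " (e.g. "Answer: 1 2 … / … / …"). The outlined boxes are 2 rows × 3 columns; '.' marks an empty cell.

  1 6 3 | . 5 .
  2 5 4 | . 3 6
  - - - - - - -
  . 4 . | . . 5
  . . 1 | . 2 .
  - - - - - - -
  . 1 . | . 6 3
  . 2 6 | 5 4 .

Step 1. [r4c1∈{3,5,6}] in row 4, 5 fits only at r4c1. So r4c1=5.
Step 2. [r4c4∈{3,4,6}] row 4 places 6 nowhere but r4c4. So r4c4=6.
Step 3. [r1c4∈{2,4}] r1c4 is the only open cell in col 4 admitting 4. So r1c4=4.
Step 4. [r3c4∈{1,3}] col 4 places 3 nowhere but r3c4, so r3c4=3.
Step 5. [r5c1∈{4}] only 4 remains possible at r5c1, so r5c1=4.
Step 6. [r3c1∈{6}] r3c1 has the single candidate 6 ⇒ r3c1=6.
Step 7. [r1c6∈{2}] r1c6 is down to just 2, so r1c6=2.
Step 8. [r3c3∈{2}] r3c3 has the single candidate 2, so r3c3=2.
Step 9. [r4c6∈{4}] nothing but 4 survives at r4c6. So r4c6=4.
Step 10. [r5c3∈{5}] r5c3's peers cover all but 5 ⇒ r5c3=5.
Step 11. [r2c4∈{1}] nothing but 1 survives at r2c4 ⇒ r2c4=1.
Step 12. [r6c1∈{3}] r6c1's peers cover all but 3. So r6c1=3.
Step 13. [r5c4∈{2}] r5c4's peers cover all but 2. So r5c4=2.
Step 14. [r6c6∈{1}] r6c6's peers cover all but 1 ⇒ r6c6=1.
Step 15. [r4c2∈{3}] r4c2's peers cover all but 3. So r4c2=3.
Step 16. [r3c5∈{1}] nothing but 1 survives at r3c5. So r3c5=1.

Answer: 1 6 3 4 5 2 / 2 5 4 1 3 6 / 6 4 2 3 1 5 / 5 3 1 6 2 4 / 4 1 5 2 6 3 / 3 2 6 5 4 1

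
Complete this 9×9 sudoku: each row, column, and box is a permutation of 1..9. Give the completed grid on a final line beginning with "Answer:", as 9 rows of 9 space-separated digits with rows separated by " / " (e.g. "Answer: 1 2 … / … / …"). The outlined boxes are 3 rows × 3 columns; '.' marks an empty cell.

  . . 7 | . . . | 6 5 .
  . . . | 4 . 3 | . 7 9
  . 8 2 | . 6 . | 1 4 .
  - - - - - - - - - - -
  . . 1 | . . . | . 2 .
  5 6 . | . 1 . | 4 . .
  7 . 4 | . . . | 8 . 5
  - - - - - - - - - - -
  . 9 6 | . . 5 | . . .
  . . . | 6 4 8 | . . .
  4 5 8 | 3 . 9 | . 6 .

Step 1. [r4c2∈{3}] r4c2 has the single candidate 3. So r4c2=3.
Step 2. [r5c4∈{2,7,8,9}] r5c4 is the only open cell in row 5 admitting 8, so r5c4=8.
Step 3. [r7c4∈{1,2,7}] r7c4 is the only open cell in box 8 admitting 1 ⇒ r7c4=1.
Step 4. [r8c3∈{3}] r8c3's peers cover all but 3. So r8c3=3.
Step 5. [r7c1∈{2}] nothing but 2 survives at r7c1 ⇒ r7c1=2.
Step 6. [r9c5∈{2,7}] r9c5 is the only open cell in box 8 admitting 2 ⇒ r9c5=2.
Step 7. [r9c7∈{7}] r9c7 is down to just 7. So r9c7=7.
Step 8. [r4c7∈{9}] r4c7 is down to just 9 ⇒ r4c7=9.
Step 9. [r8c1∈{1}] only 1 remains possible at r8c1. So r8c1=1.
Step 10. [r1c9∈{2,3,8}] r1c9 is the only open cell in box 3 admitting 8, so r1c9=8.
Step 11. [r3c4∈{5,7,9}] in row 3, 5 fits only at r3c4, so r3c4=5.
Step 12. [r4c4∈{7}] only 7 remains possible at r4c4 ⇒ r4c4=7.
Step 13. [r5c6∈{2}] r5c6 is down to just 2, so r5c6=2.
Step 14. [r1c5∈{9}] r1c5's peers cover all but 9. So r1c5=9.
Step 15. [r5c8∈{3}] r5c8's peers cover all but 3, so r5c8=3.
Step 16. [r3c9∈{3}] r3c9's peers cover all but 3 ⇒ r3c9=3.
Step 17. [r1c6∈{1}] r1c6's peers cover all but 1. So r1c6=1.
Step 18. [r8c9∈{2}] only 2 remains possible at r8c9, so r8c9=2.
Step 19. [r6c6∈{6}] r6c6 has the single candidate 6 ⇒ r6c6=6.
Step 20. [r1c1∈{3}] r1c1 has the single candidate 3 ⇒ r1c1=3.
Step 21. [r7c7∈{3}] r7c7 is down to just 3, so r7c7=3.
Step 22. [r9c9∈{1}] r9c9 has the single candidate 1, so r9c9=1.
Step 23. [r6c4∈{9}] r6c4 is down to just 9. So r6c4=9.
Step 24. [r3c6∈{7}] nothing but 7 survives at r3c6, so r3c6=7.
Step 25. [r7c5∈{7}] r7c5 is down to just 7, so r7c5=7.
Step 26. [r3c1∈{9}] only 9 remains possible at r3c1 ⇒ r3c1=9.
Step 27. [r2c1∈{6}] r2c1 is down to just 6 ⇒ r2c1=6.
Step 28. [r5c3∈{9}] only 9 remains possible at r5c3. So r5c3=9.
Step 29. [r1c4∈{2}] r1c4 is down to just 2 ⇒ r1c4=2.
Step 30. [r4c9∈{6}] r4c9's peers cover all but 6, so r4c9=6.
Step 31. [r5c9∈{7}] r5c9 has the single candidate 7. So r5c9=7.
Step 32. [r8c8∈{9}] r8c8 is down to just 9 ⇒ r8c8=9.
Step 33. [r4c6∈{4}] r4c6 has the single candidate 4. So r4c6=4.
Step 34. [r6c5∈{3}] only 3 remains possible at r6c5 ⇒ r6c5=3.
Step 35. [r7c9∈{4}] r7c9's peers cover all but 4 ⇒ r7c9=4.
Step 36. [r4c5∈{5}] nothing but 5 survives at r4c5 ⇒ r4c5=5.
Step 37. [r8c2∈{7}] r8c2 is down to just 7 ⇒ r8c2=7.
Step 38. [r2c5∈{8}] r2c5's peers cover all but 8 ⇒ r2c5=8.
Step 39. [r6c2∈{2}] r6c2 is down to just 2. So r6c2=2.
Step 40. [r6c8∈{1}] nothing but 1 survives at r6c8 ⇒ r6c8=1.
Step 41. [r8c7∈{5}] r8c7's peers cover all but 5 ⇒ r8c7=5.
Step 42. [r2c7∈{2}] only 2 remains possible at r2c7, so r2c7=2.
Step 43. [r4c1∈{8}] r4c1 is down to just 8 ⇒ r4c1=8.
Step 44. [r1c2∈{4}] r1c2 is down to just 4, so r1c2=4.
Step 45. [r7c8∈{8}] only 8 remains possible at r7c8 ⇒ r7c8=8.
Step 46. [r2c3∈{5}] r2c3 has the single candidate 5, so r2c3=5.
Step 47. [r2c2∈{1}] only 1 remains possible at r2c2 ⇒ r2c2=1.

Answer: 3 4 7 2 9 1 6 5 8 / 6 1 5 4 8 3 2 7 9 / 9 8 2 5 6 7 1 4 3 / 8 3 1 7 5 4 9 2 6 / 5 6 9 8 1 2 4 3 7 / 7 2 4 9 3 6 8 1 5 / 2 9 6 1 7 5 3 8 4 / 1 7 3 6 4 8 5 9 2 / 4 5 8 3 2 9 7 6 1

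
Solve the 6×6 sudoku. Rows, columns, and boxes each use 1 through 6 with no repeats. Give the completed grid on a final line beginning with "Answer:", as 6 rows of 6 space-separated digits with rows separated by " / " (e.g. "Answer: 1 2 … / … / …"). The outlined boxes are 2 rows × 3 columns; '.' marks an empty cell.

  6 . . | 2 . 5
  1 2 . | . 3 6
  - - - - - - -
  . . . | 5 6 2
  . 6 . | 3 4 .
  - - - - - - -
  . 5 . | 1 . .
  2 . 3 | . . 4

Step 1. [r1c3∈{4}] only 4 remains possible at r1c3 ⇒ r1c3=4.
Step 2. [r3c2∈{1,3,4}] across col 2, 4 lands solely at r3c2. So r3c2=4.
Step 3. [r4c3∈{1,2,5}] in row 4, 2 fits only at r4c3. So r4c3=2.
Step 4. [r1c5∈{1}] nothing but 1 survives at r1c5. So r1c5=1.
Step 5. [r5c1∈{4}] only 4 remains possible at r5c1 ⇒ r5c1=4.
Step 6. [r2c4∈{4}] r2c4 has the single candidate 4, so r2c4=4.
Step 7. [r6c2∈{1}] r6c2's peers cover all but 1. So r6c2=1.
Step 8. [r6c5∈{5}] only 5 remains possible at r6c5. So r6c5=5.
Step 9. [r4c6∈{1}] r4c6 is down to just 1 ⇒ r4c6=1.
Step 10. [r3c1∈{3}] only 3 remains possible at r3c1. So r3c1=3.
Step 11. [r4c1∈{5}] r4c1 has the single candidate 5, so r4c1=5.
Step 12. [r3c3∈{1}] r3c3's peers cover all but 1, so r3c3=1.
Step 13. [r2c3∈{5}] nothing but 5 survives at r2c3 ⇒ r2c3=5.
Step 14. [r1c2∈{3}] r1c2 has the single candidate 3, so r1c2=3.
Step 15. [r5c3∈{6}] r5c3 is down to just 6, so r5c3=6.
Step 16. [r5c5∈{2}] r5c5's peers cover all but 2. So r5c5=2.
Step 17. [r5c6∈{3}] r5c6 has the single candidate 3, so r5c6=3.
Step 18. [r6c4∈{6}] nothing but 6 survives at r6c4 ⇒ r6c4=6.

Answer: 6 3 4 2 1 5 / 1 2 5 4 3 6 / 3 4 1 5 6 2 / 5 6 2 3 4 1 / 4 5 6 1 2 3 / 2 1 3 6 5 4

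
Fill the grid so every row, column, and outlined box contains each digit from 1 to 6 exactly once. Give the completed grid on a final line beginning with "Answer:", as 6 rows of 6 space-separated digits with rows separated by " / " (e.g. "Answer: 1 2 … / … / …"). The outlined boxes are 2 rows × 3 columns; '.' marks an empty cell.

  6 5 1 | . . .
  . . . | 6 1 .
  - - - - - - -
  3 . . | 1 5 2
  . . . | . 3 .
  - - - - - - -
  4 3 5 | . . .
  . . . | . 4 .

Step 1. [r4c6∈{4,6}] 6 has one home in box 4: r4c6, so r4c6=6.
Step 2. [r2c1∈{2}] r2c1 has the single candidate 2 ⇒ r2c1=2.
Step 3. [r2c2∈{4}] nothing but 4 survives at r2c2. So r2c2=4.
Step 4. [r6c4∈{2,3,5}] in col 4, 5 fits only at r6c4, so r6c4=5.
Step 5. [r1c4∈{2,3,4}] col 4 places 3 nowhere but r1c4, so r1c4=3.
Step 6. [r6c1∈{1}] r6c1 is down to just 1 ⇒ r6c1=1.
Step 7. [r3c3∈{4,6}] r3c3 is the only open cell in row 3 admitting 4, so r3c3=4.
Step 8. [r6c3∈{2,6}] 6 has one home in col 3: r6c3. So r6c3=6.
Step 9. [r6c2∈{2}] r6c2's peers cover all but 2. So r6c2=2.
Step 10. [r5c5∈{2,6}] row 5 places 6 nowhere but r5c5 ⇒ r5c5=6.
Step 11. [r6c6∈{3}] r6c6 is down to just 3. So r6c6=3.
Step 12. [r5c6∈{1}] r5c6 has the single candidate 1, so r5c6=1.
Step 13. [r2c3∈{3}] nothing but 3 survives at r2c3 ⇒ r2c3=3.
Step 14. [r4c4∈{4}] nothing but 4 survives at r4c4. So r4c4=4.
Step 15. [r1c5∈{2}] only 2 remains possible at r1c5 ⇒ r1c5=2.
Step 16. [r5c4∈{2}] r5c4 is down to just 2, so r5c4=2.
Step 17. [r4c2∈{1}] r4c2's peers cover all but 1. So r4c2=1.
Step 18. [r4c1∈{5}] r4c1's peers cover all but 5, so r4c1=5.
Step 19. [r3c2∈{6}] r3c2 is down to just 6 ⇒ r3c2=6.
Step 20. [r4c3∈{2}] r4c3 has the single candidate 2. So r4c3=2.
Step 21. [r1c6∈{4}] nothing but 4 survives at r1c6. So r1c6=4.
Step 22. [r2c6∈{5}] r2c6 has the single candidate 5. So r2c6=5.

Answer: 6 5 1 3 2 4 / 2 4 3 6 1 5 / 3 6 4 1 5 2 / 5 1 2 4 3 6 / 4 3 5 2 6 1 / 1 2 6 5 4 3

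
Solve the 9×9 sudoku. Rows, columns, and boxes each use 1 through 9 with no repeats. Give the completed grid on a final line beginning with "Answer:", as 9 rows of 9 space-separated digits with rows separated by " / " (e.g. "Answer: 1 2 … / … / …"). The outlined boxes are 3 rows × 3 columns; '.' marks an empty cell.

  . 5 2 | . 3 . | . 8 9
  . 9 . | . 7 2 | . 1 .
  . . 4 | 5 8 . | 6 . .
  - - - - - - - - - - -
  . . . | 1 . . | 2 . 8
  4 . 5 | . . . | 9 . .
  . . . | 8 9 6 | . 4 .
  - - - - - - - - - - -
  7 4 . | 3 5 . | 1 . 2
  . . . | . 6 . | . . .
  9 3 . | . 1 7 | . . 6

Step 1. [r9c3∈{8}] r9c3's peers cover all but 8 ⇒ r9c3=8.
Step 2. [r3c2∈{1,7}] r3c2 is the only open cell in box 1 admitting 7. So r3c2=7.
Step 3. [r3c9∈{3}] r3c9's peers cover all but 3 ⇒ r3c9=3.
Step 4. [r9c8∈{5}] r9c8 has the single candidate 5. So r9c8=5.
Step 5. [r8c4∈{2,4,9}] 9 has one home in col 4: r8c4, so r8c4=9.
Step 6. [r9c7∈{4}] r9c7's peers cover all but 4, so r9c7=4.
Step 7. [r4c2∈{6}] only 6 remains possible at r4c2. So r4c2=6.
Step 8. [r4c1∈{3}] nothing but 3 survives at r4c1, so r4c1=3.
Step 9. [r4c8∈{7}] r4c8 has the single candidate 7. So r4c8=7.
Step 10. [r3c1∈{1}] nothing but 1 survives at r3c1 ⇒ r3c1=1.
Step 11. [r1c1∈{6}] r1c1 is down to just 6. So r1c1=6.
Step 12. [r8c7∈{3,7,8}] in col 7, 8 fits only at r8c7 ⇒ r8c7=8.
Step 13. [r6c1∈{2}] only 2 remains possible at r6c1, so r6c1=2.
Step 14. [r6c2∈{1}] only 1 remains possible at r6c2 ⇒ r6c2=1.
Step 15. [r2c9∈{4,5}] col 9 places 4 nowhere but r2c9. So r2c9=4.
Step 16. [r6c7∈{3,5}] across row 6, 3 lands solely at r6c7 ⇒ r6c7=3.
Step 17. [r8c6∈{4}] r8c6 has the single candidate 4. So r8c6=4.
Step 18. [r5c4∈{2,7}] across row 5, 7 lands solely at r5c4 ⇒ r5c4=7.
Step 19. [r6c3∈{7}] r6c3's peers cover all but 7 ⇒ r6c3=7.
Step 20. [r1c4∈{4}] r1c4 has the single candidate 4. So r1c4=4.
Step 21. [r2c3∈{3}] r2c3 is down to just 3, so r2c3=3.
Step 22. [r5c8∈{6}] nothing but 6 survives at r5c8. So r5c8=6.
Step 23. [r4c3∈{9}] only 9 remains possible at r4c3. So r4c3=9.
Step 24. [r8c1∈{5}] only 5 remains possible at r8c1 ⇒ r8c1=5.
Step 25. [r3c6∈{9}] r3c6 has the single candidate 9 ⇒ r3c6=9.
Step 26. [r7c3∈{6}] only 6 remains possible at r7c3 ⇒ r7c3=6.
Step 27. [r5c5∈{2}] r5c5 is down to just 2. So r5c5=2.
Step 28. [r8c8∈{3}] r8c8's peers cover all but 3 ⇒ r8c8=3.
Step 29. [r7c6∈{8}] nothing but 8 survives at r7c6 ⇒ r7c6=8.
Step 30. [r5c9∈{1}] r5c9's peers cover all but 1. So r5c9=1.
Step 31. [r1c6∈{1}] r1c6 has the single candidate 1 ⇒ r1c6=1.
Step 32. [r7c8∈{9}] r7c8 is down to just 9. So r7c8=9.
Step 33. [r2c1∈{8}] r2c1 has the single candidate 8. So r2c1=8.
Step 34. [r5c6∈{3}] r5c6's peers cover all but 3 ⇒ r5c6=3.
Step 35. [r5c2∈{8}] r5c2's peers cover all but 8 ⇒ r5c2=8.
Step 36. [r8c3∈{1}] r8c3 is down to just 1 ⇒ r8c3=1.
Step 37. [r4c6∈{5}] only 5 remains possible at r4c6, so r4c6=5.
Step 38. [r2c7∈{5}] r2c7 is down to just 5, so r2c7=5.
Step 39. [r8c2∈{2}] nothing but 2 survives at r8c2, so r8c2=2.
Step 40. [r3c8∈{2}] nothing but 2 survives at r3c8 ⇒ r3c8=2.
Step 41. [r8c9∈{7}] r8c9 has the single candidate 7, so r8c9=7.
Step 42. [r2c4∈{6}] r2c4 is down to just 6, so r2c4=6.
Step 43. [r6c9∈{5}] r6c9 has the single candidate 5. So r6c9=5.
Step 44. [r1c7∈{7}] nothing but 7 survives at r1c7, so r1c7=7.
Step 45. [r9c4∈{2}] r9c4's peers cover all but 2 ⇒ r9c4=2.
Step 46. [r4c5∈{4}] nothing but 4 survives at r4c5, so r4c5=4.

Answer: 6 5 2 4 3 1 7 8 9 / 8 9 3 6 7 2 5 1 4 / 1 7 4 5 8 9 6 2 3 / 3 6 9 1 4 5 2 7 8 / 4 8 5 7 2 3 9 6 1 / 2 1 7 8 9 6 3 4 5 / 7 4 6 3 5 8 1 9 2 / 5 2 1 9 6 4 8 3 7 / 9 3 8 2 1 7 4 5 6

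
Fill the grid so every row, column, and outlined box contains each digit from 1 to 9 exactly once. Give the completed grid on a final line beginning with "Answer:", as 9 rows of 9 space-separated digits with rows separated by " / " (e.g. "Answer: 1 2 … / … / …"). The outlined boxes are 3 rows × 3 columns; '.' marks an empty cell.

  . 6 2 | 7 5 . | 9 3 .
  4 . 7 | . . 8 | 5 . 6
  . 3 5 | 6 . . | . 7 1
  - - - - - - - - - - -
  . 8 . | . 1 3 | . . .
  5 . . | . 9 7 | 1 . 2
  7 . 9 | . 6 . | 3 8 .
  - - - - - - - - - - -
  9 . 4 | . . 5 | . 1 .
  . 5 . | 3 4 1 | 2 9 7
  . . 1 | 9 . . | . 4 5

Step 1. [r6c9∈{4}] r6c9 has the single candidate 4. So r6c9=4.
Step 2. [r4c3∈{6}] r4c3 has the single candidate 6 ⇒ r4c3=6.
Step 3. [r3c5∈{2}] nothing but 2 survives at r3c5. So r3c5=2.
Step 4. [r3c1∈{8}] r3c1's peers cover all but 8 ⇒ r3c1=8.
Step 5. [r6c6∈{2}] r6c6's peers cover all but 2 ⇒ r6c6=2.
Step 6. [r7c4∈{2,8}] across col 4, 2 lands solely at r7c4. So r7c4=2.
Step 7. [r9c2∈{2,7}] across col 2, 2 lands solely at r9c2 ⇒ r9c2=2.
Step 8. [r4c4∈{4,5}] in row 4, 4 fits only at r4c4, so r4c4=4.
Step 9. [r7c7∈{6,8}] across row 7, 6 lands solely at r7c7 ⇒ r7c7=6.
Step 10. [r9c5∈{7,8}] 7 has one home in row 9: r9c5 ⇒ r9c5=7.
Step 11. [r6c2∈{1}] r6c2's peers cover all but 1. So r6c2=1.
Step 12. [r3c6∈{4,9}] across row 3, 9 lands solely at r3c6, so r3c6=9.
Step 13. [r9c7∈{8}] r9c7's peers cover all but 8, so r9c7=8.
Step 14. [r9c1∈{3,6}] r9c1 is the only open cell in row 9 admitting 3. So r9c1=3.
Step 15. [r5c3∈{3}] nothing but 3 survives at r5c3, so r5c3=3.
Step 16. [r2c5∈{3}] r2c5's peers cover all but 3, so r2c5=3.
Step 17. [r8c1∈{6}] r8c1 is down to just 6, so r8c1=6.
Step 18. [r8c3∈{8}] r8c3 has the single candidate 8, so r8c3=8.
Step 19. [r4c9∈{9}] only 9 remains possible at r4c9 ⇒ r4c9=9.
Step 20. [r7c2∈{7}] r7c2 is down to just 7. So r7c2=7.
Step 21. [r4c1∈{2}] r4c1's peers cover all but 2, so r4c1=2.
Step 22. [r5c4∈{8}] nothing but 8 survives at r5c4, so r5c4=8.
Step 23. [r5c2∈{4}] nothing but 4 survives at r5c2. So r5c2=4.
Step 24. [r4c8∈{5}] only 5 remains possible at r4c8 ⇒ r4c8=5.
Step 25. [r1c9∈{8}] r1c9 has the single candidate 8 ⇒ r1c9=8.
Step 26. [r2c2∈{9}] nothing but 9 survives at r2c2. So r2c2=9.
Step 27. [r7c5∈{8}] r7c5 is down to just 8 ⇒ r7c5=8.
Step 28. [r2c8∈{2}] only 2 remains possible at r2c8. So r2c8=2.
Step 29. [r1c6∈{4}] r1c6 is down to just 4, so r1c6=4.
Step 30. [r4c7∈{7}] nothing but 7 survives at r4c7 ⇒ r4c7=7.
Step 31. [r5c8∈{6}] r5c8 is down to just 6 ⇒ r5c8=6.
Step 32. [r1c1∈{1}] only 1 remains possible at r1c1, so r1c1=1.
Step 33. [r9c6∈{6}] only 6 remains possible at r9c6, so r9c6=6.
Step 34. [r3c7∈{4}] r3c7 has the single candidate 4, so r3c7=4.
Step 35. [r7c9∈{3}] r7c9 is down to just 3 ⇒ r7c9=3.
Step 36. [r2c4∈{1}] nothing but 1 survives at r2c4, so r2c4=1.
Step 37. [r6c4∈{5}] nothing but 5 survives at r6c4 ⇒ r6c4=5.

Answer: 1 6 2 7 5 4 9 3 8 / 4 9 7 1 3 8 5 2 6 / 8 3 5 6 2 9 4 7 1 / 2 8 6 4 1 3 7 5 9 / 5 4 3 8 9 7 1 6 2 / 7 1 9 5 6 2 3 8 4 / 9 7 4 2 8 5 6 1 3 / 6 5 8 3 4 1 2 9 7 / 3 2 1 9 7 6 8 4 5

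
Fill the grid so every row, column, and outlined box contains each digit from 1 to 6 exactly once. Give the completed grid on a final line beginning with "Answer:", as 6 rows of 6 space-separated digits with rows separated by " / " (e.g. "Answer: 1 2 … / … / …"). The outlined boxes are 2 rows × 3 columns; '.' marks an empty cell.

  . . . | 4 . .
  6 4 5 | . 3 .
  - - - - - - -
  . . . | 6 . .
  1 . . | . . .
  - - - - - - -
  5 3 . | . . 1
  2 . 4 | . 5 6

Step 1. [r4c4∈{2,3,5}] col 4 places 5 nowhere but r4c4 ⇒ r4c4=5.
Step 2. [r2c6∈{2}] nothing but 2 survives at r2c6 ⇒ r2c6=2.
Step 3. [r1c3∈{1,2,3}] r1c3 is the only open cell in col 3 admitting 1. So r1c3=1.
Step 4. [r3c1∈{3,4}] across col 1, 4 lands solely at r3c1 ⇒ r3c1=4.
Step 5. [r3c6∈{3}] nothing but 3 survives at r3c6, so r3c6=3.
Step 6. [r3c3∈{2}] only 2 remains possible at r3c3. So r3c3=2.
Step 7. [r5c5∈{2,4}] in row 5, 4 fits only at r5c5. So r5c5=4.
Step 8. [r4c3∈{3,6}] in row 4, 3 fits only at r4c3. So r4c3=3.
Step 9. [r6c2∈{1}] only 1 remains possible at r6c2 ⇒ r6c2=1.
Step 10. [r5c3∈{6}] r5c3's peers cover all but 6 ⇒ r5c3=6.
Step 11. [r5c4∈{2}] r5c4 has the single candidate 2 ⇒ r5c4=2.
Step 12. [r6c4∈{3}] r6c4 has the single candidate 3, so r6c4=3.
Step 13. [r3c5∈{1}] r3c5 is down to just 1 ⇒ r3c5=1.
Step 14. [r1c2∈{2}] nothing but 2 survives at r1c2. So r1c2=2.
Step 15. [r2c4∈{1}] r2c4 has the single candidate 1. So r2c4=1.
Step 16. [r4c2∈{6}] nothing but 6 survives at r4c2, so r4c2=6.
Step 17. [r4c6∈{4}] r4c6 is down to just 4 ⇒ r4c6=4.
Step 18. [r1c5∈{6}] r1c5 is down to just 6. So r1c5=6.
Step 19. [r1c1∈{3}] r1c1's peers cover all but 3. So r1c1=3.
Step 20. [r3c2∈{5}] r3c2 is down to just 5 ⇒ r3c2=5.
Step 21. [r1c6∈{5}] only 5 remains possible at r1c6. So r1c6=5.
Step 22. [r4c5∈{2}] r4c5 is down to just 2, so r4c5=2.

Answer: 3 2 1 4 6 5 / 6 4 5 1 3 2 / 4 5 2 6 1 3 / 1 6 3 5 2 4 / 5 3 6 2 4 1 / 2 1 4 3 5 6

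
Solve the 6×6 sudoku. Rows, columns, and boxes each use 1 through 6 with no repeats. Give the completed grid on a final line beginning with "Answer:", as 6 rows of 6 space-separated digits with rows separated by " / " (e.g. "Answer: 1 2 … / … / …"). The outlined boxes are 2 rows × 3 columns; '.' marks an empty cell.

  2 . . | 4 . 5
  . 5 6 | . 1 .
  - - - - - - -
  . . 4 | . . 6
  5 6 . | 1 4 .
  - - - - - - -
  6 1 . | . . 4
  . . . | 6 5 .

Step 1. [r1c2∈{3}] only 3 remains possible at r1c2, so r1c2=3.
Step 2. [r3c2∈{2}] r3c2 is down to just 2, so r3c2=2.
Step 3. [r4c3∈{3}] nothing but 3 survives at r4c3, so r4c3=3.
Step 4. [r5c5∈{2,3}] 2 has one home in col 5: r5c5. So r5c5=2.
Step 5. [r5c4∈{3}] r5c4's peers cover all but 3. So r5c4=3.
Step 6. [r6c2∈{4}] only 4 remains possible at r6c2. So r6c2=4.
Step 7. [r2c4∈{2}] nothing but 2 survives at r2c4 ⇒ r2c4=2.
Step 8. [r6c3∈{2}] r6c3 has the single candidate 2, so r6c3=2.
Step 9. [r3c4∈{5}] r3c4 has the single candidate 5, so r3c4=5.
Step 10. [r1c5∈{6}] r1c5 is down to just 6. So r1c5=6.
Step 11. [r6c1∈{3}] r6c1's peers cover all but 3. So r6c1=3.
Step 12. [r2c6∈{3}] r2c6 has the single candidate 3. So r2c6=3.
Step 13. [r3c1∈{1}] r3c1's peers cover all but 1, so r3c1=1.
Step 14. [r5c3∈{5}] r5c3's peers cover all but 5 ⇒ r5c3=5.
Step 15. [r2c1∈{4}] r2c1's peers cover all but 4 ⇒ r2c1=4.
Step 16. [r6c6∈{1}] r6c6's peers cover all but 1 ⇒ r6c6=1.
Step 17. [r4c6∈{2}] nothing but 2 survives at r4c6. So r4c6=2.
Step 18. [r1c3∈{1}] r1c3 is down to just 1 ⇒ r1c3=1.
Step 19. [r3c5∈{3}] r3c5's peers cover all but 3. So r3c5=3.

Answer: 2 3 1 4 6 5 / 4 5 6 2 1 3 / 1 2 4 5 3 6 / 5 6 3 1 4 2 / 6 1 5 3 2 4 / 3 4 2 6 5 1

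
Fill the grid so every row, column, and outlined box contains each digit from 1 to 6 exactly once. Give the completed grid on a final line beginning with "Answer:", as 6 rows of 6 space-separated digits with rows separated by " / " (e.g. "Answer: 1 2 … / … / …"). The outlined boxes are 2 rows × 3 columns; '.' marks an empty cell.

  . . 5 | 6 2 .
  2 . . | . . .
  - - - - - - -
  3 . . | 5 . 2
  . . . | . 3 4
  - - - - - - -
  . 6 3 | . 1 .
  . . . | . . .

Step 1. [r5c6∈{5}] only 5 remains possible at r5c6, so r5c6=5.
Step 2. [r5c1∈{4}] only 4 remains possible at r5c1, so r5c1=4.
Step 3. [r1c1∈{1}] r1c1's peers cover all but 1, so r1c1=1.
Step 4. [r1c6∈{3}] r1c6's peers cover all but 3, so r1c6=3.
Step 5. [r1c2∈{4}] r1c2's peers cover all but 4, so r1c2=4.
Step 6. [r3c2∈{1}] r3c2 has the single candidate 1 ⇒ r3c2=1.
Step 7. [r4c1∈{5,6}] 6 has one home in col 1: r4c1 ⇒ r4c1=6.
Step 8. [r4c3∈{2}] nothing but 2 survives at r4c3, so r4c3=2.
Step 9. [r6c2∈{2,5}] 2 has one home in col 2: r6c2. So r6c2=2.
Step 10. [r6c4∈{3,4}] in row 6, 3 fits only at r6c4 ⇒ r6c4=3.
Step 11. [r2c4∈{1,4}] in col 4, 4 fits only at r2c4 ⇒ r2c4=4.
Step 12. [r6c5∈{4,6}] row 6 places 4 nowhere but r6c5. So r6c5=4.
Step 13. [r4c4∈{1}] r4c4 has the single candidate 1 ⇒ r4c4=1.
Step 14. [r2c3∈{6}] r2c3's peers cover all but 6 ⇒ r2c3=6.
Step 15. [r4c2∈{5}] nothing but 5 survives at r4c2. So r4c2=5.
Step 16. [r2c5∈{5}] only 5 remains possible at r2c5 ⇒ r2c5=5.
Step 17. [r3c5∈{6}] r3c5 has the single candidate 6, so r3c5=6.
Step 18. [r2c2∈{3}] r2c2 has the single candidate 3 ⇒ r2c2=3.
Step 19. [r6c6∈{6}] nothing but 6 survives at r6c6 ⇒ r6c6=6.
Step 20. [r5c4∈{2}] nothing but 2 survives at r5c4. So r5c4=2.
Step 21. [r2c6∈{1}] nothing but 1 survives at r2c6. So r2c6=1.
Step 22. [r6c1∈{5}] r6c1 is down to just 5. So r6c1=5.
Step 23. [r6c3∈{1}] r6c3 is down to just 1, so r6c3=1.
Step 24. [r3c3∈{4}] r3c3's peers cover all but 4 ⇒ r3c3=4.

Answer: 1 4 5 6 2 3 / 2 3 6 4 5 1 / 3 1 4 5 6 2 / 6 5 2 1 3 4 / 4 6 3 2 1 5 / 5 2 1 3 4 6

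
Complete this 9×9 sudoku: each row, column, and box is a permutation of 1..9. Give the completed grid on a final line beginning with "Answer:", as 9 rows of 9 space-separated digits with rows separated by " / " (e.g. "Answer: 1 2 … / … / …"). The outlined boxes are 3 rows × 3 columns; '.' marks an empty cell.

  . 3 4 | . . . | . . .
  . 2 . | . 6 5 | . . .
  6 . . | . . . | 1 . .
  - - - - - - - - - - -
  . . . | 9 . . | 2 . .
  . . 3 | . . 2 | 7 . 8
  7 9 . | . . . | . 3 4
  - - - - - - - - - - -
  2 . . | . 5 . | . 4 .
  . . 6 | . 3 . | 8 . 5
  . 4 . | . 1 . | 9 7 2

Step 1. [r6c5∈{8}] only 8 remains possible at r6c5, so r6c5=8.
Step 2. [r5c8∈{1,5,6,9}] r5c8 is the only open cell in row 5 admitting 9, so r5c8=9.
Step 3. [r2c8∈{8}] only 8 remains possible at r2c8, so r2c8=8.
Step 4. [r4c6∈{1,3,4,6,7}] r4c6 is the only open cell in row 4 admitting 3 ⇒ r4c6=3.
Step 5. [r5c5∈{4}] nothing but 4 survives at r5c5 ⇒ r5c5=4.
Step 6. [r8c4∈{2,4,7}] in row 8, 2 fits only at r8c4. So r8c4=2.
Step 7. [r8c8∈{1}] r8c8 has the single candidate 1. So r8c8=1.
Step 8. [r8c1∈{9}] r8c1 is down to just 9 ⇒ r8c1=9.
Step 9. [r7c6∈{6,7,8,9}] across row 7, 9 lands solely at r7c6, so r7c6=9.
Step 10. [r2c1∈{1}] nothing but 1 survives at r2c1, so r2c1=1.
Step 11. [r5c1∈{5}] r5c1 is down to just 5, so r5c1=5.
Step 12. [r1c1∈{8}] r1c1's peers cover all but 8. So r1c1=8.
Step 13. [r8c2∈{7}] r8c2 is down to just 7, so r8c2=7.
Step 14. [r7c4∈{6,7,8}] in row 7, 7 fits only at r7c4 ⇒ r7c4=7.
Step 15. [r4c8∈{5,6}] 5 has one home in row 4: r4c8, so r4c8=5.
Step 16. [r6c7∈{6}] nothing but 6 survives at r6c7 ⇒ r6c7=6.
Step 17. [r6c6∈{1}] r6c6's peers cover all but 1, so r6c6=1.
Step 18. [r5c2∈{1,6}] 1 has one home in row 5: r5c2 ⇒ r5c2=1.
Step 19. [r1c6∈{7}] r1c6 has the single candidate 7 ⇒ r1c6=7.
Step 20. [r4c3∈{8}] nothing but 8 survives at r4c3 ⇒ r4c3=8.
Step 21. [r1c8∈{2,6}] 6 has one home in col 8: r1c8 ⇒ r1c8=6.
Step 22. [r1c9∈{9}] r1c9 has the single candidate 9 ⇒ r1c9=9.
Step 23. [r3c5∈{2,9}] across col 5, 9 lands solely at r3c5 ⇒ r3c5=9.
Step 24. [r2c7∈{3,4}] across col 7, 4 lands solely at r2c7, so r2c7=4.
Step 25. [r3c4∈{3,4,8}] r3c4 is the only open cell in col 4 admitting 4, so r3c4=4.
Step 26. [r3c9∈{3,7}] row 3 places 3 nowhere but r3c9, so r3c9=3.
Step 27. [r3c3∈{5,7}] across row 3, 7 lands solely at r3c3. So r3c3=7.
Step 28. [r9c4∈{6,8}] across col 4, 8 lands solely at r9c4, so r9c4=8.
Step 29. [r2c9∈{7}] r2c9 is down to just 7, so r2c9=7.
Step 30. [r2c3∈{9}] r2c3's peers cover all but 9 ⇒ r2c3=9.
Step 31. [r4c5∈{7}] only 7 remains possible at r4c5, so r4c5=7.
Step 32. [r4c1∈{4}] r4c1 has the single candidate 4, so r4c1=4.
Step 33. [r3c8∈{2}] nothing but 2 survives at r3c8. So r3c8=2.
Step 34. [r7c3∈{1}] only 1 remains possible at r7c3 ⇒ r7c3=1.
Step 35. [r4c9∈{1}] nothing but 1 survives at r4c9. So r4c9=1.
Step 36. [r9c3∈{5}] only 5 remains possible at r9c3, so r9c3=5.
Step 37. [r6c4∈{5}] r6c4's peers cover all but 5. So r6c4=5.
Step 38. [r2c4∈{3}] r2c4 has the single candidate 3 ⇒ r2c4=3.
Step 39. [r1c4∈{1}] nothing but 1 survives at r1c4, so r1c4=1.
Step 40. [r9c1∈{3}] r9c1 has the single candidate 3, so r9c1=3.
Step 41. [r7c2∈{8}] r7c2 is down to just 8. So r7c2=8.
Step 42. [r5c4∈{6}] r5c4 is down to just 6. So r5c4=6.
Step 43. [r1c5∈{2}] only 2 remains possible at r1c5, so r1c5=2.
Step 44. [r7c9∈{6}] nothing but 6 survives at r7c9, so r7c9=6.
Step 45. [r4c2∈{6}] only 6 remains possible at r4c2, so r4c2=6.
Step 46. [r8c6∈{4}] r8c6 is down to just 4 ⇒ r8c6=4.
Step 47. [r3c2∈{5}] r3c2 is down to just 5 ⇒ r3c2=5.
Step 48. [r6c3∈{2}] r6c3 has the single candidate 2. So r6c3=2.
Step 49. [r9c6∈{6}] r9c6's peers cover all but 6 ⇒ r9c6=6.
Step 50. [r7c7∈{3}] r7c7 is down to just 3 ⇒ r7c7=3.
Step 51. [r1c7∈{5}] only 5 remains possible at r1c7 ⇒ r1c7=5.
Step 52. [r3c6∈{8}] r3c6 is down to just 8, so r3c6=8.

Answer: 8 3 4 1 2 7 5 6 9 / 1 2 9 3 6 5 4 8 7 / 6 5 7 4 9 8 1 2 3 / 4 6 8 9 7 3 2 5 1 / 5 1 3 6 4 2 7 9 8 / 7 9 2 5 8 1 6 3 4 / 2 8 1 7 5 9 3 4 6 / 9 7 6 2 3 4 8 1 5 / 3 4 5 8 1 6 9 7 2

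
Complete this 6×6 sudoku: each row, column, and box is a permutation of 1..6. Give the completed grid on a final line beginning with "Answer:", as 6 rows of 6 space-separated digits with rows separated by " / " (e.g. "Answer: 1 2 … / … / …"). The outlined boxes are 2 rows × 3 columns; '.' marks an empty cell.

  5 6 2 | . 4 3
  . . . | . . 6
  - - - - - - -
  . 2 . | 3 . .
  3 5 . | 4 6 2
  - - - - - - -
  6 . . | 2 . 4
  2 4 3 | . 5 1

Step 1. [r4c3∈{1}] r4c3's peers cover all but 1 ⇒ r4c3=1.
Step 2. [r2c1∈{1,4}] across col 1, 1 lands solely at r2c1. So r2c1=1.
Step 3. [r2c3∈{4}] nothing but 4 survives at r2c3, so r2c3=4.
Step 4. [r6c4∈{6}] r6c4 has the single candidate 6, so r6c4=6.
Step 5. [r5c3∈{5}] r5c3 is down to just 5. So r5c3=5.
Step 6. [r1c4∈{1}] r1c4 has the single candidate 1. So r1c4=1.
Step 7. [r3c6∈{5}] r3c6 is down to just 5 ⇒ r3c6=5.
Step 8. [r3c1∈{4}] only 4 remains possible at r3c1, so r3c1=4.
Step 9. [r2c4∈{5}] r2c4 is down to just 5. So r2c4=5.
Step 10. [r3c5∈{1}] r3c5 is down to just 1. So r3c5=1.
Step 11. [r5c5∈{3}] r5c5's peers cover all but 3, so r5c5=3.
Step 12. [r3c3∈{6}] only 6 remains possible at r3c3, so r3c3=6.
Step 13. [r2c5∈{2}] only 2 remains possible at r2c5, so r2c5=2.
Step 14. [r2c2∈{3}] r2c2 has the single candidate 3, so r2c2=3.
Step 15. [r5c2∈{1}] r5c2 is down to just 1, so r5c2=1.

Answer: 5 6 2 1 4 3 / 1 3 4 5 2 6 / 4 2 6 3 1 5 / 3 5 1 4 6 2 / 6 1 5 2 3 4 / 2 4 3 6 5 1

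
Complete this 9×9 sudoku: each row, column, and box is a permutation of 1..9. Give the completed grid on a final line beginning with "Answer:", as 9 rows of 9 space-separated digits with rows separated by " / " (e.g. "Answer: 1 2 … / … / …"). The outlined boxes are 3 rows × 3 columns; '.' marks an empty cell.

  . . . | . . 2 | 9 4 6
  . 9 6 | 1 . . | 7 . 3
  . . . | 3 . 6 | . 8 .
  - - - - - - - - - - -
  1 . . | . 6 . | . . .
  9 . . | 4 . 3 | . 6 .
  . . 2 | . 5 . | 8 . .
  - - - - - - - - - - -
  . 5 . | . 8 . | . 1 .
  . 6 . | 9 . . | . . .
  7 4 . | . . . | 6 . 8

Step 1. [r6c4∈{7}] nothing but 7 survives at r6c4, so r6c4=7.
Step 2. [r3c2∈{1,2,7}] 2 has one home in col 2: r3c2 ⇒ r3c2=2.
Step 3. [r6c2∈{3}] r6c2 is down to just 3, so r6c2=3.
Step 4. [r6c8∈{9}] r6c8 is down to just 9. So r6c8=9.
Step 5. [r6c6∈{1}] only 1 remains possible at r6c6, so r6c6=1.
Step 6. [r6c9∈{4}] only 4 remains possible at r6c9, so r6c9=4.
Step 7. [r5c5∈{2}] nothing but 2 survives at r5c5 ⇒ r5c5=2.
Step 8. [r1c2∈{1,7,8}] 1 has one home in col 2: r1c2. So r1c2=1.
Step 9. [r9c6∈{5}] r9c6's peers cover all but 5 ⇒ r9c6=5.
Step 10. [r2c5∈{4}] nothing but 4 survives at r2c5, so r2c5=4.
Step 11. [r4c4∈{8}] r4c4 has the single candidate 8, so r4c4=8.
Step 12. [r4c2∈{7}] nothing but 7 survives at r4c2. So r4c2=7.
Step 13. [r8c8∈{2,3,5,7}] col 8 places 7 nowhere but r8c8 ⇒ r8c8=7.
Step 14. [r2c8∈{2,5}] across row 2, 2 lands solely at r2c8. So r2c8=2.
Step 15. [r4c8∈{3,5}] col 8 places 5 nowhere but r4c8. So r4c8=5.
Step 16. [r2c1∈{5,8}] in row 2, 5 fits only at r2c1 ⇒ r2c1=5.
Step 17. [r9c8∈{3}] only 3 remains possible at r9c8 ⇒ r9c8=3.
Step 18. [r4c9∈{2}] nothing but 2 survives at r4c9, so r4c9=2.
Step 19. [r8c5∈{1,3}] 3 has one home in col 5: r8c5 ⇒ r8c5=3.
Step 20. [r8c3∈{1,8}] r8c3 is the only open cell in row 8 admitting 1 ⇒ r8c3=1.
Step 21. [r1c5∈{7}] only 7 remains possible at r1c5, so r1c5=7.
Step 22. [r8c1∈{2,8}] in row 8, 8 fits only at r8c1 ⇒ r8c1=8.
Step 23. [r7c1∈{2,3}] across col 1, 2 lands solely at r7c1, so r7c1=2.
Step 24. [r5c7∈{1}] r5c7 is down to just 1, so r5c7=1.
Step 25. [r8c9∈{5}] r8c9's peers cover all but 5 ⇒ r8c9=5.
Step 26. [r7c7∈{4}] r7c7's peers cover all but 4 ⇒ r7c7=4.
Step 27. [r7c3∈{3,9}] in row 7, 3 fits only at r7c3. So r7c3=3.
Step 28. [r5c2∈{8}] nothing but 8 survives at r5c2. So r5c2=8.
Step 29. [r3c3∈{4,7}] across row 3, 7 lands solely at r3c3, so r3c3=7.
Step 30. [r2c6∈{8}] nothing but 8 survives at r2c6. So r2c6=8.
Step 31. [r4c3∈{4}] r4c3's peers cover all but 4, so r4c3=4.
Step 32. [r7c9∈{9}] only 9 remains possible at r7c9. So r7c9=9.
Step 33. [r3c5∈{9}] r3c5 has the single candidate 9. So r3c5=9.
Step 34. [r3c9∈{1}] r3c9 has the single candidate 1 ⇒ r3c9=1.
Step 35. [r7c4∈{6}] r7c4's peers cover all but 6 ⇒ r7c4=6.
Step 36. [r5c3∈{5}] r5c3 has the single candidate 5, so r5c3=5.
Step 37. [r7c6∈{7}] nothing but 7 survives at r7c6 ⇒ r7c6=7.
Step 38. [r3c1∈{4}] r3c1's peers cover all but 4, so r3c1=4.
Step 39. [r1c4∈{5}] only 5 remains possible at r1c4, so r1c4=5.
Step 40. [r9c3∈{9}] r9c3's peers cover all but 9 ⇒ r9c3=9.
Step 41. [r4c7∈{3}] r4c7 has the single candidate 3. So r4c7=3.
Step 42. [r8c7∈{2}] only 2 remains possible at r8c7. So r8c7=2.
Step 43. [r9c5∈{1}] r9c5's peers cover all but 1 ⇒ r9c5=1.
Step 44. [r8c6∈{4}] r8c6's peers cover all but 4 ⇒ r8c6=4.
Step 45. [r1c3∈{8}] r1c3's peers cover all but 8, so r1c3=8.
Step 46. [r1c1∈{3}] nothing but 3 survives at r1c1. So r1c1=3.
Step 47. [r4c6∈{9}] r4c6 has the single candidate 9 ⇒ r4c6=9.
Step 48. [r6c1∈{6}] only 6 remains possible at r6c1, so r6c1=6.
Step 49. [r5c9∈{7}] r5c9 has the single candidate 7. So r5c9=7.
Step 50. [r9c4∈{2}] r9c4's peers cover all but 2, so r9c4=2.
Step 51. [r3c7∈{5}] r3c7's peers cover all but 5 ⇒ r3c7=5.

Answer: 3 1 8 5 7 2 9 4 6 / 5 9 6 1 4 8 7 2 3 / 4 2 7 3 9 6 5 8 1 / 1 7 4 8 6 9 3 5 2 / 9 8 5 4 2 3 1 6 7 / 6 3 2 7 5 1 8 9 4 / 2 5 3 6 8 7 4 1 9 / 8 6 1 9 3 4 2 7 5 / 7 4 9 2 1 5 6 3 8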